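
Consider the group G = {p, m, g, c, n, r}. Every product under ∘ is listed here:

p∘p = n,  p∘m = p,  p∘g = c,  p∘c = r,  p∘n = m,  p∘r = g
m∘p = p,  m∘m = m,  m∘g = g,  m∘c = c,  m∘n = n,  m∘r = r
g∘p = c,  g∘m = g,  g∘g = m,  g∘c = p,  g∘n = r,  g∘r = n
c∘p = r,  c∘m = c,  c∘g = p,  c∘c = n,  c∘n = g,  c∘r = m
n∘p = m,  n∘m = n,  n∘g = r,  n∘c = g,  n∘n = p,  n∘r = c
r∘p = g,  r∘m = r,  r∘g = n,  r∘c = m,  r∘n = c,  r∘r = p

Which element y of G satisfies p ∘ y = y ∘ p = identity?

First locate the identity: row m matches the header, so m is the identity.
Scan row p for m: p ∘ n = m. Hence p^(-1) = n.

n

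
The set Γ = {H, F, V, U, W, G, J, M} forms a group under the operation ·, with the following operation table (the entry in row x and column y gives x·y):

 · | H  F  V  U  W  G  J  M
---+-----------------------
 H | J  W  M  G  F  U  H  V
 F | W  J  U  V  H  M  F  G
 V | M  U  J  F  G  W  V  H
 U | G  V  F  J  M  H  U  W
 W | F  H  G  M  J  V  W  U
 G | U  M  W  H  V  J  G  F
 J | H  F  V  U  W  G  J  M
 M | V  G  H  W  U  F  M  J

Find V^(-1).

V

First locate the identity: row J matches the header, so J is the identity.
Scan row V for J: V·V = J. Hence V^(-1) = V.
(Structurally, Γ here is isomorphic to the elementary abelian group (Z_2)^3.)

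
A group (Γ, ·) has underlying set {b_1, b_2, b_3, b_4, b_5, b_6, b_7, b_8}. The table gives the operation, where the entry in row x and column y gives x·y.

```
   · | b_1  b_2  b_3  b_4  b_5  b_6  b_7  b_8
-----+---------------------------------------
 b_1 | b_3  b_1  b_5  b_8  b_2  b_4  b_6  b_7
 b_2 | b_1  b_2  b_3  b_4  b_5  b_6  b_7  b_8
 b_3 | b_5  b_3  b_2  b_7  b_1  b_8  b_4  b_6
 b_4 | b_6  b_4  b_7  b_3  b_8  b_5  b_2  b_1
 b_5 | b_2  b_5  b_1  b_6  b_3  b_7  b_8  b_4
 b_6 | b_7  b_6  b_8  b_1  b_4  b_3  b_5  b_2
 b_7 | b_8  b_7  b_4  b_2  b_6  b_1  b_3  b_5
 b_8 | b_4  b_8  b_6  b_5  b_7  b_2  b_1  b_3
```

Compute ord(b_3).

2

The identity element is b_2 (its row matches the header).
b_3^1 = b_3
b_3^2 = b_3·b_3 = b_2
The first power of b_3 equal to the identity is b_3^2, so ord(b_3) = 2.
(Structurally, Γ here is isomorphic to the quaternion group Q_8.)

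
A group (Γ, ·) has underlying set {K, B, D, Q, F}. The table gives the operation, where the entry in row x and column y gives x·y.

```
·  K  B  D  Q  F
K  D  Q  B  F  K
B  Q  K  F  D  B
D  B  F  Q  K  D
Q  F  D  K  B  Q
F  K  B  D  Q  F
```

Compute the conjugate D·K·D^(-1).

The identity is F. In row D, the entry F sits in column B, so D^(-1) = B.
D·K = B
B·B = K

K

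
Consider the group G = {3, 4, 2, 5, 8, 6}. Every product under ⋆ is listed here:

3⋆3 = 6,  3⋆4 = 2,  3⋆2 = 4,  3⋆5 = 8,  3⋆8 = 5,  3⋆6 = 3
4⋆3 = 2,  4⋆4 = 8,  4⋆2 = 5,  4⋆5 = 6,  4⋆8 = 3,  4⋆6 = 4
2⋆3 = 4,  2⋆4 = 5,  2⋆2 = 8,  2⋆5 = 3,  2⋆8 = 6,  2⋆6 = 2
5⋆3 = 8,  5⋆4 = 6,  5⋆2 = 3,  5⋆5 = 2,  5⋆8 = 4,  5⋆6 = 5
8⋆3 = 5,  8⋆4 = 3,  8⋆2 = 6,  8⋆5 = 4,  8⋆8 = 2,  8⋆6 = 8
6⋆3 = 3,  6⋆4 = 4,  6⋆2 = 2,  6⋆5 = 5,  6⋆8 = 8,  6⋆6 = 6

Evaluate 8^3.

8^1 = 8
8^2 = 8 ⋆ 8 = 2
8^3 = 2 ⋆ 8 = 6

6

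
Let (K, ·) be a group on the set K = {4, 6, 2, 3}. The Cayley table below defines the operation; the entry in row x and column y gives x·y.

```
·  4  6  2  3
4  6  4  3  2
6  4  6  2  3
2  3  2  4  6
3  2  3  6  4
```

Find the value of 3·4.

Read row 3, column 4: 3·4 = 2.

2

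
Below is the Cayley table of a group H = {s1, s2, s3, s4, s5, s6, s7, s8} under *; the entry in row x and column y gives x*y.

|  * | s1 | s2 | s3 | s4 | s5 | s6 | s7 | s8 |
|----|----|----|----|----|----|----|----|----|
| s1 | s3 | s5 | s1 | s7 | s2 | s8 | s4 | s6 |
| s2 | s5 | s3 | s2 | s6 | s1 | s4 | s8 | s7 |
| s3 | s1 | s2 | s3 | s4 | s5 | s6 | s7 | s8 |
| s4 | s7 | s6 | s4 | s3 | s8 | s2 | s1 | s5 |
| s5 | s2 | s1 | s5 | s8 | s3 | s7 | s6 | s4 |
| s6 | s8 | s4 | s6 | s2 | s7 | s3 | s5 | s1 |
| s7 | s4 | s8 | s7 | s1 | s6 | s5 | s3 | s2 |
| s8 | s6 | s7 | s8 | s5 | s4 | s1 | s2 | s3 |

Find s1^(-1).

s1

First locate the identity: row s3 matches the header, so s3 is the identity.
Scan row s1 for s3: s1*s1 = s3. Hence s1^(-1) = s1.
(Structurally, H here is isomorphic to the elementary abelian group (Z_2)^3.)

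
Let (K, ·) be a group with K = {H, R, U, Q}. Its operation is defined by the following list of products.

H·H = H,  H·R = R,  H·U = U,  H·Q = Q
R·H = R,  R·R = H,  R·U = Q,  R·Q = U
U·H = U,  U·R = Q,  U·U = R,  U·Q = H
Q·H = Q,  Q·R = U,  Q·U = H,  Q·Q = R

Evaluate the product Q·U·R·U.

Q·U = H
H·R = R
R·U = Q

Q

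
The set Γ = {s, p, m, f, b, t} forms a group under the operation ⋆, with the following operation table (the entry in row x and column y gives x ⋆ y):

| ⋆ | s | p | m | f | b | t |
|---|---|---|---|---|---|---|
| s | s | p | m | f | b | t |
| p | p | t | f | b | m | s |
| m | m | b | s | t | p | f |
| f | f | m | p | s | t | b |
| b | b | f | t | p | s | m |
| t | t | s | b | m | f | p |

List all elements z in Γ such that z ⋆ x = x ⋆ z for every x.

{s}

An element z is central iff its row equals its column in the table.
For p: p ⋆ m = f ≠ b = m ⋆ p, so p ∉ Z.
Checking each element this way leaves Z(Γ) = {s}.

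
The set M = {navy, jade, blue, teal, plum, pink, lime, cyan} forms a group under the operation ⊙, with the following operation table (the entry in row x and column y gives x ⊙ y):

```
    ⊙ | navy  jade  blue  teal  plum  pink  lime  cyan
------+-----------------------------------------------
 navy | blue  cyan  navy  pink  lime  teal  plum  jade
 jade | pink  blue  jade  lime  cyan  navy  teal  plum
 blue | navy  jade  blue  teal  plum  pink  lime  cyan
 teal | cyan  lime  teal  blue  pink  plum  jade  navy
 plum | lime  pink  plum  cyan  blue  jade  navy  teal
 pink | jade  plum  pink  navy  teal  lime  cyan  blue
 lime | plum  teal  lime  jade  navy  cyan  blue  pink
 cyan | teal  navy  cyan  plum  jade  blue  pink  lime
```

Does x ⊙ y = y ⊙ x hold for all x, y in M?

No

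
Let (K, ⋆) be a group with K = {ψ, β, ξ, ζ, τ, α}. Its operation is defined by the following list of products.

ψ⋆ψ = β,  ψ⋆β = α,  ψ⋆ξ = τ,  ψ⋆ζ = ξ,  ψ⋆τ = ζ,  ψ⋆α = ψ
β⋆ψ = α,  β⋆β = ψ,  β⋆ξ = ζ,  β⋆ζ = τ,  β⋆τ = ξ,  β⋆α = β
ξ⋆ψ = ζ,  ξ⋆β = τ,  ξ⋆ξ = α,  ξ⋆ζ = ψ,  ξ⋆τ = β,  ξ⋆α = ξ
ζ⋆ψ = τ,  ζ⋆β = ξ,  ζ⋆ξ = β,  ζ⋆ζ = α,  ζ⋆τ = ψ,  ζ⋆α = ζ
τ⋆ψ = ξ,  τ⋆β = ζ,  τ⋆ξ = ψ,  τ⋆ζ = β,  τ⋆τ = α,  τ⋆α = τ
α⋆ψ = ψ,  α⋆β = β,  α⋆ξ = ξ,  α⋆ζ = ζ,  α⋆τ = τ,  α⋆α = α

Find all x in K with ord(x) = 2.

Identity is α. Compute the order of each non-identity element by repeated multiplication:
  ψ: ψ → β → α  (order 3)
  β: β → ψ → α  (order 3)
  ξ: ξ → α  (order 2)
  ζ: ζ → α  (order 2)
  τ: τ → α  (order 2)
Elements of order 2: {ζ, ξ, τ}.
(Structurally, K here is isomorphic to the symmetric group S_3.)

{ζ, ξ, τ}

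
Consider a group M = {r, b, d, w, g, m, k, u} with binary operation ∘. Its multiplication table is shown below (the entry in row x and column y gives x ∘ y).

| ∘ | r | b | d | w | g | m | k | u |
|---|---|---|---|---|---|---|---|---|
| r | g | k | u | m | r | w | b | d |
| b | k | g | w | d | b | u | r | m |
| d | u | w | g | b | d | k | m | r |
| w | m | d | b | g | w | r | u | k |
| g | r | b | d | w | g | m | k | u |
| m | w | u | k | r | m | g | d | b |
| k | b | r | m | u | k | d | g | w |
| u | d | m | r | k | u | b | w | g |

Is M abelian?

Yes

Check whether the table is symmetric across its main diagonal.
Every entry (row x, col y) equals the entry (row y, col x), so M is abelian.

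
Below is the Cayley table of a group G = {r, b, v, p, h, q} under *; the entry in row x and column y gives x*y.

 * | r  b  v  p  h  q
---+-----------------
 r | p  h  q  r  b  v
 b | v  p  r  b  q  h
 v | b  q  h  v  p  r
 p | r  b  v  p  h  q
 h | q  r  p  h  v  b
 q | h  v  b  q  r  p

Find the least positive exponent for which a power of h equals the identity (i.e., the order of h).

The identity element is p (its row matches the header).
h^1 = h
h^2 = h*h = v
h^3 = v*h = p
The first power of h equal to the identity is h^3, so ord(h) = 3.

3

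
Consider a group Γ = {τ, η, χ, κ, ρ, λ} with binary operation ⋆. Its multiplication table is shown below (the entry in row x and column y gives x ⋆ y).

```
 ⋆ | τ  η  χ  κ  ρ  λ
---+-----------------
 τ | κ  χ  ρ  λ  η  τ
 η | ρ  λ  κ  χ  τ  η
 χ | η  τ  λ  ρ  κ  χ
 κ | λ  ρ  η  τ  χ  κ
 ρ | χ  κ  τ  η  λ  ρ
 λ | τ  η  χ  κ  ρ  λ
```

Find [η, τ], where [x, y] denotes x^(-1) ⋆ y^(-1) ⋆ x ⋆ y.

κ

Identity is λ; from the table η^(-1) = η and τ^(-1) = κ.
η ⋆ κ = χ
χ ⋆ η = τ
τ ⋆ τ = κ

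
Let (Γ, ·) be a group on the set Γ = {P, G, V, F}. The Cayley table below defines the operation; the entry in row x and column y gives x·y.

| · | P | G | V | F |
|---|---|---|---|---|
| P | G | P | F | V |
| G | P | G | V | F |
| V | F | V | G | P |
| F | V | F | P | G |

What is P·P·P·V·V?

P·P = G
G·P = P
P·V = F
F·V = P

P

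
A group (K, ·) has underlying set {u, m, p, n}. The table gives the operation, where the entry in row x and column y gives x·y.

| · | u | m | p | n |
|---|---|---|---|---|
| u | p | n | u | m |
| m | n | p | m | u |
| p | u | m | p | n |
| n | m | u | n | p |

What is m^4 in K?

m^1 = m
m^2 = m·m = p
m^3 = p·m = m
m^4 = m·m = p

p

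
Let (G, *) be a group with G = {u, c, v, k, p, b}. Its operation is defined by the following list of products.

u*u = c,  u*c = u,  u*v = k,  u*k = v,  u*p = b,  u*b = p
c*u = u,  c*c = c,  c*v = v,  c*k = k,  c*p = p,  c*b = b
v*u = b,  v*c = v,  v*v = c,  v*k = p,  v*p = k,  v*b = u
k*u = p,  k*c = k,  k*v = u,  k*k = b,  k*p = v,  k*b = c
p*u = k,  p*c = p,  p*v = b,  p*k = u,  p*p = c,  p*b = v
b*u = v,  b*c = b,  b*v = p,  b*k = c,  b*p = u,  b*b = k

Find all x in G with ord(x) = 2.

Identity is c. Compute the order of each non-identity element by repeated multiplication:
  u: u → c  (order 2)
  v: v → c  (order 2)
  k: k → b → c  (order 3)
  p: p → c  (order 2)
  b: b → k → c  (order 3)
Elements of order 2: {p, u, v}.
(Structurally, G here is isomorphic to the symmetric group S_3.)

{p, u, v}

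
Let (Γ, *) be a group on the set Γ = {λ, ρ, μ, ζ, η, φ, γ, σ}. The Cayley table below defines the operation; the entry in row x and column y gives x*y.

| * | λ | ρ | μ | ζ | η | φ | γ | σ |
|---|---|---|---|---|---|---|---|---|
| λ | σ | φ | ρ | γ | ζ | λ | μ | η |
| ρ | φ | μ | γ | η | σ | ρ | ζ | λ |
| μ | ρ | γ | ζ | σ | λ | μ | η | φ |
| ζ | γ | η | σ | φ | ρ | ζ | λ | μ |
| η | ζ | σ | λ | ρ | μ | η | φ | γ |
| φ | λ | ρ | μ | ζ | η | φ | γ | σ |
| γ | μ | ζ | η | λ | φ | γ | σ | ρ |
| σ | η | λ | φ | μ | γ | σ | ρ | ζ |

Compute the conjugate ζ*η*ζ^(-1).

η

The identity is φ. In row ζ, the entry φ sits in column ζ, so ζ^(-1) = ζ.
ζ*η = ρ
ρ*ζ = η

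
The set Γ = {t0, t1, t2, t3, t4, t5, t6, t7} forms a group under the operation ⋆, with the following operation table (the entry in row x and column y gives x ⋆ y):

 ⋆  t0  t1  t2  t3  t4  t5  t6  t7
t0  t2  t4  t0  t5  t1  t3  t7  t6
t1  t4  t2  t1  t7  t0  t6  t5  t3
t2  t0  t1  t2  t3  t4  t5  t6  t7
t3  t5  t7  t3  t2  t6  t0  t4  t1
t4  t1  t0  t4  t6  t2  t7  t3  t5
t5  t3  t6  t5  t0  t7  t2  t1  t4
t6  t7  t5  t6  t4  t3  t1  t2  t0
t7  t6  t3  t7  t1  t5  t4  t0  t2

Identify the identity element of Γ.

The identity e satisfies e ⋆ x = x for all x, so its row in the table reproduces the column headers.
Row t2 reads: t0, t1, t2, t3, t4, t5, t6, t7 — exactly the header order. So t2 is the identity.

t2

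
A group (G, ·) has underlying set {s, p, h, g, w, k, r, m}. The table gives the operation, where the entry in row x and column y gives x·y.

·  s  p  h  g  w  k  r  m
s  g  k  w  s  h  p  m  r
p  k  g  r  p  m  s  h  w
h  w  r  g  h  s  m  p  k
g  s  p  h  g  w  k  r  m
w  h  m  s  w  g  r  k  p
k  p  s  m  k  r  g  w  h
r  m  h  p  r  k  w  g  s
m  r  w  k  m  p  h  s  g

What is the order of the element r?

2

The identity element is g (its row matches the header).
r^1 = r
r^2 = r·r = g
The first power of r equal to the identity is r^2, so ord(r) = 2.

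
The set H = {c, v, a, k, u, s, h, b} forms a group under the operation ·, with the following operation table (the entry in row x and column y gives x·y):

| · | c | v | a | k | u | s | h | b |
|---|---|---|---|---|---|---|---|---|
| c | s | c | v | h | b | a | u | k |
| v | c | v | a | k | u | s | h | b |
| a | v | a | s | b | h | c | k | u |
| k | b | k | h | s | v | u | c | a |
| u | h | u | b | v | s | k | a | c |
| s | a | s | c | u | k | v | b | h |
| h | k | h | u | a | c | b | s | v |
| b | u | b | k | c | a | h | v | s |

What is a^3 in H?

c

a^1 = a
a^2 = a·a = s
a^3 = s·a = c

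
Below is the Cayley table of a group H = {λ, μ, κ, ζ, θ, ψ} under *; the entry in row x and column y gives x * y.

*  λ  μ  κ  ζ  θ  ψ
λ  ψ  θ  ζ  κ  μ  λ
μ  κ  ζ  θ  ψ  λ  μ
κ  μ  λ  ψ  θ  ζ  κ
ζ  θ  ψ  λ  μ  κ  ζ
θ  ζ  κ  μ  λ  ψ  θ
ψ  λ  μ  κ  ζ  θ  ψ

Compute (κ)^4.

ψ

κ^1 = κ
κ^2 = κ * κ = ψ
κ^3 = ψ * κ = κ
κ^4 = κ * κ = ψ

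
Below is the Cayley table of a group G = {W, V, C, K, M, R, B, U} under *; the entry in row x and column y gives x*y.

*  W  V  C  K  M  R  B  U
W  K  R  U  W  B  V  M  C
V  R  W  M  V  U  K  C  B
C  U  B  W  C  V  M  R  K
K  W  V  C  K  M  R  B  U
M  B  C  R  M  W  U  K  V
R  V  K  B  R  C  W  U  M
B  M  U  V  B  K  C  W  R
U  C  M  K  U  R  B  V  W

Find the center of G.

An element z is central iff its row equals its column in the table.
For B: B*C = V ≠ R = C*B, so B ∉ Z.
Checking each element this way leaves Z(G) = {K, W}.

{K, W}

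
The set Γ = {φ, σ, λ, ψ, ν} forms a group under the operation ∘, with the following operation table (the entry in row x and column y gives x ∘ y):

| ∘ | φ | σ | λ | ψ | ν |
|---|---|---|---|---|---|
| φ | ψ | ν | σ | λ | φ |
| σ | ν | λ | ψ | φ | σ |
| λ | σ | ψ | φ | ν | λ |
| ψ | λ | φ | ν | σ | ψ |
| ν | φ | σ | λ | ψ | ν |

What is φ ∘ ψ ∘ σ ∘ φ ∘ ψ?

ν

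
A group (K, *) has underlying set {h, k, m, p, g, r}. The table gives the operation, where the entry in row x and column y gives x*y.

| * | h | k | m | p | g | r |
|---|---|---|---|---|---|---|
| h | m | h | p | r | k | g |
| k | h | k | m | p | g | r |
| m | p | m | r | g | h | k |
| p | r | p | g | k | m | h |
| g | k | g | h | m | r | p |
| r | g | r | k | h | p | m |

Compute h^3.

p

h^1 = h
h^2 = h*h = m
h^3 = m*h = p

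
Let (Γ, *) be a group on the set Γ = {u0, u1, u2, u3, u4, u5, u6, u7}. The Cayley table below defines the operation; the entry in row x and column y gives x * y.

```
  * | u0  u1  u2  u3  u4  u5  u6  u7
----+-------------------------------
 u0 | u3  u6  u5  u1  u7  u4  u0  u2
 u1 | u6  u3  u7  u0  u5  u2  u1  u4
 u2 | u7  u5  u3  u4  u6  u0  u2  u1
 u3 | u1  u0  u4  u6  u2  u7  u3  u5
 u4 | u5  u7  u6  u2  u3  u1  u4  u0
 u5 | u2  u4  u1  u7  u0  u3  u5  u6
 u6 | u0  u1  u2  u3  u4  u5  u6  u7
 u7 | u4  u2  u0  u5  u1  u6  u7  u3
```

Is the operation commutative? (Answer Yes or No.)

u2 * u1 = u5 but u1 * u2 = u7.
Since u2 and u1 do not commute, Γ is not abelian.

No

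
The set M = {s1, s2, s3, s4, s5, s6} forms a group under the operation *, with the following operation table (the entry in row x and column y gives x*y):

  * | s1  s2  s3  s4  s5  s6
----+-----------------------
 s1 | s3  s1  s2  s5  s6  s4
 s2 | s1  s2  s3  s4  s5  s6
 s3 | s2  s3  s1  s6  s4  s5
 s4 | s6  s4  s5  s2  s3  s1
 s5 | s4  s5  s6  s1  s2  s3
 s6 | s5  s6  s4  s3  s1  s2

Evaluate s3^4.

s3^1 = s3
s3^2 = s3*s3 = s1
s3^3 = s1*s3 = s2
s3^4 = s2*s3 = s3

s3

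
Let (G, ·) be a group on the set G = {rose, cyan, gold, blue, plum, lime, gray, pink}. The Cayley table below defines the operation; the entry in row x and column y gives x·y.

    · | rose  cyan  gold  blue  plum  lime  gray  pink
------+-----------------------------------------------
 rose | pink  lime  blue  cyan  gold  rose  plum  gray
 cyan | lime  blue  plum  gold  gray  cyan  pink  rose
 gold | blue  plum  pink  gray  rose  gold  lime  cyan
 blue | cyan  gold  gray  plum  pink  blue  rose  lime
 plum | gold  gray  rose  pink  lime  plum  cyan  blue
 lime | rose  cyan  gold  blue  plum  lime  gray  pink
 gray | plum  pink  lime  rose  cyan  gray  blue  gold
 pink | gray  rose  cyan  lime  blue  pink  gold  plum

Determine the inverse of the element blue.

pink

First locate the identity: row lime matches the header, so lime is the identity.
Scan row blue for lime: blue·pink = lime. Hence blue^(-1) = pink.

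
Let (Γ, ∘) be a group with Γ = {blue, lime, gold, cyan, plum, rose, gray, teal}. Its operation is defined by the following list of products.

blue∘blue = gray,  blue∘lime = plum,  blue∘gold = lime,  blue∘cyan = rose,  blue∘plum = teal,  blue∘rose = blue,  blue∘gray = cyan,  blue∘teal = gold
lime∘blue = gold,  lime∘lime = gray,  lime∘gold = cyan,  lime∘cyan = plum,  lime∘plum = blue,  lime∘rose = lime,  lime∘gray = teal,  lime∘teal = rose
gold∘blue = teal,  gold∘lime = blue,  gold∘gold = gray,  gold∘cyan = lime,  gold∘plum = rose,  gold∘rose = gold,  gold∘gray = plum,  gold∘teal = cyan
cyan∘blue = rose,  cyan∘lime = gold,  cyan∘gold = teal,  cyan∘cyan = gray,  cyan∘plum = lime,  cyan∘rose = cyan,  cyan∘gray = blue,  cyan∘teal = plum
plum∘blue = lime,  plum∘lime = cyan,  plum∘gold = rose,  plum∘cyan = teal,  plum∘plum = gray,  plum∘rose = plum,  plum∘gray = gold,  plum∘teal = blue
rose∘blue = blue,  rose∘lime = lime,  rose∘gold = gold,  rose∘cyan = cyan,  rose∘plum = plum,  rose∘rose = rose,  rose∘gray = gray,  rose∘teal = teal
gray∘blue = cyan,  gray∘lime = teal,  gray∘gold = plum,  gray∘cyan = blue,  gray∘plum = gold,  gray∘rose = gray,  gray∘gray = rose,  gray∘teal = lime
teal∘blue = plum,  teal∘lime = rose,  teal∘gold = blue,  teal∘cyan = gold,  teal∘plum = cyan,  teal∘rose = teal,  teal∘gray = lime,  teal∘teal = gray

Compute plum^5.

plum^1 = plum
plum^2 = plum ∘ plum = gray
plum^3 = gray ∘ plum = gold
plum^4 = gold ∘ plum = rose
plum^5 = rose ∘ plum = plum

plum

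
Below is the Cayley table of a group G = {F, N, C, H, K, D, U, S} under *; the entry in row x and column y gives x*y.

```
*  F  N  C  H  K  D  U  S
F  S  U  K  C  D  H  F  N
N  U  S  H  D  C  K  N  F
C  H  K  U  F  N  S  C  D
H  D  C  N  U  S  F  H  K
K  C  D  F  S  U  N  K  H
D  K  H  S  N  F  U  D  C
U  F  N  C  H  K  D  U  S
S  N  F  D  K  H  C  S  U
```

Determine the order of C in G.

The identity element is U (its row matches the header).
C^1 = C
C^2 = C*C = U
The first power of C equal to the identity is C^2, so ord(C) = 2.

2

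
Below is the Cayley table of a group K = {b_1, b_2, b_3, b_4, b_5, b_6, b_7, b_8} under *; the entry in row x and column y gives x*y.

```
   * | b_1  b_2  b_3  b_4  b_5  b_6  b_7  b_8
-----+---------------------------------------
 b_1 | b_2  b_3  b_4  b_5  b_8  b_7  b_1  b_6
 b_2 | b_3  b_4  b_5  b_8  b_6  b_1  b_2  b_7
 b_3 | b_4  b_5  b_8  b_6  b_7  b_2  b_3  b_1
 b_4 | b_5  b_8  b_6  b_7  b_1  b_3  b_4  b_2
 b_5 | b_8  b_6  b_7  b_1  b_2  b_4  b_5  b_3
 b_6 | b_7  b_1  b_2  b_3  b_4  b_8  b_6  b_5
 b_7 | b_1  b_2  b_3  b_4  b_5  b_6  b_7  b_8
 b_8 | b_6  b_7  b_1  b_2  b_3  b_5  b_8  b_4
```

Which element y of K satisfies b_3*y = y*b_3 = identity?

b_5

First locate the identity: row b_7 matches the header, so b_7 is the identity.
Scan row b_3 for b_7: b_3*b_5 = b_7. Hence b_3^(-1) = b_5.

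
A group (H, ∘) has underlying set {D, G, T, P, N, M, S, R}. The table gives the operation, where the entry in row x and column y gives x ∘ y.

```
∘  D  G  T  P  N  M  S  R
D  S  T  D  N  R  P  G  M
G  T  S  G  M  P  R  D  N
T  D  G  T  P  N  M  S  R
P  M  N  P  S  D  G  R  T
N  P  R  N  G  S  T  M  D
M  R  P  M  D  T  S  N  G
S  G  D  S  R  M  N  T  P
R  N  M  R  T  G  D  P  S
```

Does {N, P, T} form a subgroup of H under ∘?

No

P ∘ P = S, which is not in {N, P, T}.
The subset is not closed under ∘, so it is not a subgroup.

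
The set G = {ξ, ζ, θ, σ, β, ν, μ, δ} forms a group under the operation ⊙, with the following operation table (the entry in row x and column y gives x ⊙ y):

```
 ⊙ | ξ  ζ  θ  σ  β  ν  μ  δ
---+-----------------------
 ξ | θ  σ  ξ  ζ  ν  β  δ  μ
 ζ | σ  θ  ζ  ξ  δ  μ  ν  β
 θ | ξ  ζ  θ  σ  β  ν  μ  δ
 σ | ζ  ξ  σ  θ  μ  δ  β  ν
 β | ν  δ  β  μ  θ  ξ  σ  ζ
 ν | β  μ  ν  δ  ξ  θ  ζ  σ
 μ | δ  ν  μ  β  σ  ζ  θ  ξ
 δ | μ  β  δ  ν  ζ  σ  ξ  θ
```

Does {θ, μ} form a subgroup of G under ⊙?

Yes

{θ, μ} contains the identity θ.
Checking products: every product of two elements of {θ, μ} (read from the table) lies in {θ, μ}, so the set is closed.
In a finite group, a nonempty closed subset is a subgroup. So {θ, μ} ≤ G.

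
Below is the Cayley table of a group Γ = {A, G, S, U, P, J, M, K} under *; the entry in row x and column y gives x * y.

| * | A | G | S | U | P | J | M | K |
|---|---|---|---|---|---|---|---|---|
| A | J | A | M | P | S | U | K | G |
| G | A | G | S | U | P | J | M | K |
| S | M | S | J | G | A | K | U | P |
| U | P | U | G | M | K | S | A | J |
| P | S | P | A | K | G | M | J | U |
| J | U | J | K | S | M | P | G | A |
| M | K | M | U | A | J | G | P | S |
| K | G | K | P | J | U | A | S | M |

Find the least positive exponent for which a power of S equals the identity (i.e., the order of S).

8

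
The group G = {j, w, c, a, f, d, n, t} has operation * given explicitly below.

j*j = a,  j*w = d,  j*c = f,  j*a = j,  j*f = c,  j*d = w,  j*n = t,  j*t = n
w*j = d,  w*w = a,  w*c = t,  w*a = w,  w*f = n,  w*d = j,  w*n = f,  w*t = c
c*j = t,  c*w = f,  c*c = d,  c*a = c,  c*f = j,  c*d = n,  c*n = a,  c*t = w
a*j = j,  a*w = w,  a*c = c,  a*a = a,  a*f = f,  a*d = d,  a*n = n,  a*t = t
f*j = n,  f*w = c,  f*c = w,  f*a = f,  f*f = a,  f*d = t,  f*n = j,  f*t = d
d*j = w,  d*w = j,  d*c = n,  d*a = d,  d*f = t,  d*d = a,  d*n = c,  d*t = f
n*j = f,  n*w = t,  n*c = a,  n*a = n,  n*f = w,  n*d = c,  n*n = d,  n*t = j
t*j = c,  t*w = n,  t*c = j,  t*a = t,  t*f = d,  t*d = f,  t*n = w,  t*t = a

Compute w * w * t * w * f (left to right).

w * w = a
a * t = t
t * w = n
n * f = w

w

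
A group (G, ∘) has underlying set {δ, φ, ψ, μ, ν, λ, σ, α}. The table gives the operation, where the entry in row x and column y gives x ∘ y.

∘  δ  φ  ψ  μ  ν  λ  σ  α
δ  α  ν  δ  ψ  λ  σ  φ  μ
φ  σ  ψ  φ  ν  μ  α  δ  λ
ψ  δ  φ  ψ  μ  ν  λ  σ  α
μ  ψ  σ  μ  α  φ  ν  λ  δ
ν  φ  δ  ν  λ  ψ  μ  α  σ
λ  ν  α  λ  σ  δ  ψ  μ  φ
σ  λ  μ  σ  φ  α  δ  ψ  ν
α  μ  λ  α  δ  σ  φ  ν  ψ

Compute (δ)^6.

δ^1 = δ
δ^2 = δ ∘ δ = α
δ^3 = α ∘ δ = μ
δ^4 = μ ∘ δ = ψ
δ^5 = ψ ∘ δ = δ
δ^6 = δ ∘ δ = α

α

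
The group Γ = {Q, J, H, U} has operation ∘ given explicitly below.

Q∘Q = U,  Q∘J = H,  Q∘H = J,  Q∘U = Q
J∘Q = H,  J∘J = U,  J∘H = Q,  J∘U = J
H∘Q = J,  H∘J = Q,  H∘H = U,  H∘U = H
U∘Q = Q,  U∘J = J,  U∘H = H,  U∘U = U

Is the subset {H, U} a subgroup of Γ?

Yes

{H, U} contains the identity U.
Checking products: every product of two elements of {H, U} (read from the table) lies in {H, U}, so the set is closed.
In a finite group, a nonempty closed subset is a subgroup. So {H, U} ≤ Γ.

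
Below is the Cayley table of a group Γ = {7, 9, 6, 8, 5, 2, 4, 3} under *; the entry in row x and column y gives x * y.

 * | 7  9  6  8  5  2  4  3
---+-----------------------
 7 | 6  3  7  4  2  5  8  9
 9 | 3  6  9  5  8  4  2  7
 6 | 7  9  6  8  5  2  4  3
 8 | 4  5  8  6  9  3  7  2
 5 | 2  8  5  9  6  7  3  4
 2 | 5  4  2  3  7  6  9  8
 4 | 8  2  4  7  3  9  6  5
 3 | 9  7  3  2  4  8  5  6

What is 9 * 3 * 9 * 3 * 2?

2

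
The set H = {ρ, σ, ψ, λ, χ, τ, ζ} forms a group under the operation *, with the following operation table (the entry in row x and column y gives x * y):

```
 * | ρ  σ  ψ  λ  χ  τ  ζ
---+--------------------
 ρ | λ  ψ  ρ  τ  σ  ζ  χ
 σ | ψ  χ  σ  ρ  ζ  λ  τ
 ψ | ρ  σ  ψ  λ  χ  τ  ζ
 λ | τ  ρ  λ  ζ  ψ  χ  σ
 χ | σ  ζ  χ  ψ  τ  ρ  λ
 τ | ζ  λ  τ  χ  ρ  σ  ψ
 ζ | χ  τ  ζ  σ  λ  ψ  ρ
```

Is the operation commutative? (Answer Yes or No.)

Yes

Check whether the table is symmetric across its main diagonal.
Every entry (row x, col y) equals the entry (row y, col x), so H is abelian.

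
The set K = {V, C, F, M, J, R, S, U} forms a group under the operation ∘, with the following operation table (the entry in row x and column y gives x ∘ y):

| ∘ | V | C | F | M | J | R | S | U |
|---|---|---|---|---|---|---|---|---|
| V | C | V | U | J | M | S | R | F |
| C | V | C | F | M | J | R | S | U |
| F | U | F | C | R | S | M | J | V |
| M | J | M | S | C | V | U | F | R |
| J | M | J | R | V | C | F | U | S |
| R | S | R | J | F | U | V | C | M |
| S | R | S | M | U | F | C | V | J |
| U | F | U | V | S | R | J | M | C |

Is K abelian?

No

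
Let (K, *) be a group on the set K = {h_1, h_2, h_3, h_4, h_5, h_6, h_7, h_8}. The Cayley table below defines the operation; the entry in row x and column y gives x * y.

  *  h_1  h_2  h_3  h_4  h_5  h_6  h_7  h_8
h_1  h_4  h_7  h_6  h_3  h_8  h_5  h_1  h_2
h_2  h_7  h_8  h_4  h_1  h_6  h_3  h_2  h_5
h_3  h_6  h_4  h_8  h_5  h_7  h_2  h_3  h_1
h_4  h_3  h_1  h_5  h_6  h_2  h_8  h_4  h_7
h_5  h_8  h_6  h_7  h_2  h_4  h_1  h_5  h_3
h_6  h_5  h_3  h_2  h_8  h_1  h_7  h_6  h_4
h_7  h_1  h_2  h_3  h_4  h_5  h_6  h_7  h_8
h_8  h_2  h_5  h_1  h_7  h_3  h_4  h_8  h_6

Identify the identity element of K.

The identity e satisfies e * x = x for all x, so its row in the table reproduces the column headers.
Row h_7 reads: h_1, h_2, h_3, h_4, h_5, h_6, h_7, h_8 — exactly the header order. So h_7 is the identity.

h_7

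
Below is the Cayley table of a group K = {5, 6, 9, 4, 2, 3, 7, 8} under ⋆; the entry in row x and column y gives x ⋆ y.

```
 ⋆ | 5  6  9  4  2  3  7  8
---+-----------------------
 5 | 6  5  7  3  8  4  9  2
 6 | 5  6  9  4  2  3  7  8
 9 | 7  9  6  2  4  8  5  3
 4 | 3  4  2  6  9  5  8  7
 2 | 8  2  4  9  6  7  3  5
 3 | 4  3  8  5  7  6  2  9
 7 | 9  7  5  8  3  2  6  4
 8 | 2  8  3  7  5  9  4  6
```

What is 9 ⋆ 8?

Read row 9, column 8: 9 ⋆ 8 = 3.

3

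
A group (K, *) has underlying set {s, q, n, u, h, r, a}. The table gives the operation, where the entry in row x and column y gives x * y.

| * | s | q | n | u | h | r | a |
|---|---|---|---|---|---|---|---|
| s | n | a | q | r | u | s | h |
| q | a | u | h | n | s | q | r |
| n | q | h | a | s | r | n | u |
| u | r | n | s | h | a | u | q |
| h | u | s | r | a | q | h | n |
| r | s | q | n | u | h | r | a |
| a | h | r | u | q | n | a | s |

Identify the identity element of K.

r

The identity e satisfies e * x = x for all x, so its row in the table reproduces the column headers.
Row r reads: s, q, n, u, h, r, a — exactly the header order. So r is the identity.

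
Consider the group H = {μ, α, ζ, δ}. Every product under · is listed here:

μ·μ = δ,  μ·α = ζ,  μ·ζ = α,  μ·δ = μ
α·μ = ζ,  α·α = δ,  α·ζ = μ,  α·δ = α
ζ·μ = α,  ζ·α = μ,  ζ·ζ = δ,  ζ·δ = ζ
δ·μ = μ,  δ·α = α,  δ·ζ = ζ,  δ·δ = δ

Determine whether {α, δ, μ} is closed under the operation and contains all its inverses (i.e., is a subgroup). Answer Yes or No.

μ·α = ζ, which is not in {α, δ, μ}.
The subset is not closed under ·, so it is not a subgroup.

No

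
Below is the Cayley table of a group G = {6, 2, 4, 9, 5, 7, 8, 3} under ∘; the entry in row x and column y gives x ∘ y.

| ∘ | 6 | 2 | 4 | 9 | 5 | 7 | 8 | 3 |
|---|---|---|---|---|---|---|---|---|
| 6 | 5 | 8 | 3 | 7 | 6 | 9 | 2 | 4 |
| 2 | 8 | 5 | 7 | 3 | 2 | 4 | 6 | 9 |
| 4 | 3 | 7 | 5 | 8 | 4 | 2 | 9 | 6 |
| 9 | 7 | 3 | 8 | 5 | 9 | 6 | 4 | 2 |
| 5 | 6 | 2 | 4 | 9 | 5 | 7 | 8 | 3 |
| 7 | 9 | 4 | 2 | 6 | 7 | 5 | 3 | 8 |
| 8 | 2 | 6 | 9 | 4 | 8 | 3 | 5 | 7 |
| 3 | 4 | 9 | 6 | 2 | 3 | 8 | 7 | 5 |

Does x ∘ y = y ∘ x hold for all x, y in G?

Yes

Check whether the table is symmetric across its main diagonal.
Every entry (row x, col y) equals the entry (row y, col x), so G is abelian.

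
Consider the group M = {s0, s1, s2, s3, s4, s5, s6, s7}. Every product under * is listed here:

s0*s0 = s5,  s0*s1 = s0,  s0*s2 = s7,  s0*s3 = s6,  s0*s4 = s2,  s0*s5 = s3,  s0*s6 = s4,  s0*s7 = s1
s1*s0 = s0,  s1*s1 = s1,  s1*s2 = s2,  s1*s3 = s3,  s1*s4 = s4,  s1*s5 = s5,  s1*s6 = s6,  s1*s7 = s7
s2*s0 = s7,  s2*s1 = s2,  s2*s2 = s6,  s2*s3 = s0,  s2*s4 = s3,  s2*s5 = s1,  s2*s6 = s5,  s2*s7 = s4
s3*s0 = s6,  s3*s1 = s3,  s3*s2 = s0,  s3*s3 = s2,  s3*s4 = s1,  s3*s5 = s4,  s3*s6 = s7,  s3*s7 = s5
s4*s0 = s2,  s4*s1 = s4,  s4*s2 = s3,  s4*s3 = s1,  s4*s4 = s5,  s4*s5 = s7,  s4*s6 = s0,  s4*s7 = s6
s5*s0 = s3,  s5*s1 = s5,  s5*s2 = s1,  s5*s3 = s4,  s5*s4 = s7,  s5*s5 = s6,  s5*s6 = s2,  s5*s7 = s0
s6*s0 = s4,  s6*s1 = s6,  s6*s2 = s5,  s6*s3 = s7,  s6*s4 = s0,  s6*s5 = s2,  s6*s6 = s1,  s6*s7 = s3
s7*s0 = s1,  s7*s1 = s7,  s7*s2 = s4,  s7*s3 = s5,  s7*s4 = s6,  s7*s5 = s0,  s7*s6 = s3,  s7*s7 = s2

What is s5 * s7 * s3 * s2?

s5 * s7 = s0
s0 * s3 = s6
s6 * s2 = s5
(Structurally, M here is isomorphic to the cyclic group Z_8.)

s5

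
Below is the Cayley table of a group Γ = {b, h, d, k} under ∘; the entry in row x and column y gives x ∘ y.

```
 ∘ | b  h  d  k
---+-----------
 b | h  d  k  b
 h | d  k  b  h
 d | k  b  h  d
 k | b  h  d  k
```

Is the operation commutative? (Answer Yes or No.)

Check whether the table is symmetric across its main diagonal.
Every entry (row x, col y) equals the entry (row y, col x), so Γ is abelian.

Yes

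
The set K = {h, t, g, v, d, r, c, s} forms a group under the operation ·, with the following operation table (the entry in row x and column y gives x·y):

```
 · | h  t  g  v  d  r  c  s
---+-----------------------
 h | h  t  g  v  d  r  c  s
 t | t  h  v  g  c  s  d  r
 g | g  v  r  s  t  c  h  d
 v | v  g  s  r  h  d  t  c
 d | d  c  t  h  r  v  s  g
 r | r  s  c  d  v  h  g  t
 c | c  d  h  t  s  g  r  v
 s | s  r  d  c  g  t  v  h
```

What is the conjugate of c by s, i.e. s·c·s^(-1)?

The identity is h. In row s, the entry h sits in column s, so s^(-1) = s.
s·c = v
v·s = c
(Structurally, K here is isomorphic to Z_2 x Z_4.)

c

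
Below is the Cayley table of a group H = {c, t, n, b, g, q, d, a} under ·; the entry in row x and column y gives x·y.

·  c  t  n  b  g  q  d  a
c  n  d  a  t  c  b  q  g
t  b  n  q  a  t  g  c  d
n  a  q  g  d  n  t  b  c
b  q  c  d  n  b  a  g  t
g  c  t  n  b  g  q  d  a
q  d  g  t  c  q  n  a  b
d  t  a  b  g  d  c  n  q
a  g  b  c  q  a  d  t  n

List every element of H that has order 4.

{a, b, c, d, q, t}

Identity is g. Compute the order of each non-identity element by repeated multiplication:
  c: c → n → a → g  (order 4)
  t: t → n → q → g  (order 4)
  n: n → g  (order 2)
  b: b → n → d → g  (order 4)
  q: q → n → t → g  (order 4)
  d: d → n → b → g  (order 4)
  a: a → n → c → g  (order 4)
Elements of order 4: {a, b, c, d, q, t}.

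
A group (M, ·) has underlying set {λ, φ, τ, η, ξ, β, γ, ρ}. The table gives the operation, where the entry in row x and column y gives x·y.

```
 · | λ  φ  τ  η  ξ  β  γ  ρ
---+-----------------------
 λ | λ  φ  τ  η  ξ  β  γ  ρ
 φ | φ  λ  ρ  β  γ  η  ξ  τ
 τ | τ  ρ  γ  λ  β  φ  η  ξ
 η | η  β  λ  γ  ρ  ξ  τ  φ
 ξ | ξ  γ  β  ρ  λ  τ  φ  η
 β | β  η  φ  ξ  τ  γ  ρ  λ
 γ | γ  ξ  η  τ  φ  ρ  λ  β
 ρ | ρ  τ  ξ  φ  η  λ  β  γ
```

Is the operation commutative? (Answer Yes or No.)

Check whether the table is symmetric across its main diagonal.
Every entry (row x, col y) equals the entry (row y, col x), so M is abelian.

Yes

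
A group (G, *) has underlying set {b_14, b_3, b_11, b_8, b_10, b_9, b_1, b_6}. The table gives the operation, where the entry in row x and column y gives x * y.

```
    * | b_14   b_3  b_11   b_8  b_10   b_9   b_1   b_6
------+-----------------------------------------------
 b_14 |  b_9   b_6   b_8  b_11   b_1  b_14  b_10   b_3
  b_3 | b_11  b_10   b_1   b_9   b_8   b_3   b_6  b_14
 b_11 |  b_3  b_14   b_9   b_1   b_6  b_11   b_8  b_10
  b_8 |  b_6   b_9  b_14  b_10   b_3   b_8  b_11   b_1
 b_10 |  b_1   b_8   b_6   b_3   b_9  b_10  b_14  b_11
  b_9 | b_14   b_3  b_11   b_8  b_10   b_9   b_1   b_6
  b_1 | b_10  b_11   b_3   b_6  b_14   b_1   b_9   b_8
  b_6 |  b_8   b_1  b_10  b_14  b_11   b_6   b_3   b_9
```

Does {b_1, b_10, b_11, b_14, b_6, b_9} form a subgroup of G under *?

No

b_6 * b_1 = b_3, which is not in {b_1, b_10, b_11, b_14, b_6, b_9}.
The subset is not closed under *, so it is not a subgroup.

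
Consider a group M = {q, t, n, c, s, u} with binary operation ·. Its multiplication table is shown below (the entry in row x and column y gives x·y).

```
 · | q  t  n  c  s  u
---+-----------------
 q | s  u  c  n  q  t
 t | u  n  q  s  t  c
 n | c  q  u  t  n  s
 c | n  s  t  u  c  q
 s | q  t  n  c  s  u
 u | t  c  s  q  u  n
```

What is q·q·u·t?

q·q = s
s·u = u
u·t = c
(Structurally, M here is isomorphic to the cyclic group Z_6.)

c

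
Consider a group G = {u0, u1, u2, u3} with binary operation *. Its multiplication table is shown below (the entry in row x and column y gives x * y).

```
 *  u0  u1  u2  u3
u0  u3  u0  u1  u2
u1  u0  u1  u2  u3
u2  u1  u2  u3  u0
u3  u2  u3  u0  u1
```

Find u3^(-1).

First locate the identity: row u1 matches the header, so u1 is the identity.
Scan row u3 for u1: u3 * u3 = u1. Hence u3^(-1) = u3.

u3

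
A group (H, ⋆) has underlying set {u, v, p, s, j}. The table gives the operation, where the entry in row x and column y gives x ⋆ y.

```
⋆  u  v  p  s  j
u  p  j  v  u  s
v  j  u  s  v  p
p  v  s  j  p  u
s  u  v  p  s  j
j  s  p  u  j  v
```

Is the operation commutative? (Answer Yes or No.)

Check whether the table is symmetric across its main diagonal.
Every entry (row x, col y) equals the entry (row y, col x), so H is abelian.

Yes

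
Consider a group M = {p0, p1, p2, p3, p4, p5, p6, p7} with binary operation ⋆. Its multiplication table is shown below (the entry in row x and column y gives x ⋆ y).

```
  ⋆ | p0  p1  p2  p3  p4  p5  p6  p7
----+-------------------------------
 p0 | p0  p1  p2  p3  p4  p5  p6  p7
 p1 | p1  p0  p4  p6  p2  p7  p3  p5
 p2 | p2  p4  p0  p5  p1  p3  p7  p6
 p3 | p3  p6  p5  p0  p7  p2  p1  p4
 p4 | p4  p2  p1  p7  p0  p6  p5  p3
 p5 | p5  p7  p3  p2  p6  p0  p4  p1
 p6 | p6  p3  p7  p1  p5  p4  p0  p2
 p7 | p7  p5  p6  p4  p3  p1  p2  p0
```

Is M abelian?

Check whether the table is symmetric across its main diagonal.
Every entry (row x, col y) equals the entry (row y, col x), so M is abelian.

Yes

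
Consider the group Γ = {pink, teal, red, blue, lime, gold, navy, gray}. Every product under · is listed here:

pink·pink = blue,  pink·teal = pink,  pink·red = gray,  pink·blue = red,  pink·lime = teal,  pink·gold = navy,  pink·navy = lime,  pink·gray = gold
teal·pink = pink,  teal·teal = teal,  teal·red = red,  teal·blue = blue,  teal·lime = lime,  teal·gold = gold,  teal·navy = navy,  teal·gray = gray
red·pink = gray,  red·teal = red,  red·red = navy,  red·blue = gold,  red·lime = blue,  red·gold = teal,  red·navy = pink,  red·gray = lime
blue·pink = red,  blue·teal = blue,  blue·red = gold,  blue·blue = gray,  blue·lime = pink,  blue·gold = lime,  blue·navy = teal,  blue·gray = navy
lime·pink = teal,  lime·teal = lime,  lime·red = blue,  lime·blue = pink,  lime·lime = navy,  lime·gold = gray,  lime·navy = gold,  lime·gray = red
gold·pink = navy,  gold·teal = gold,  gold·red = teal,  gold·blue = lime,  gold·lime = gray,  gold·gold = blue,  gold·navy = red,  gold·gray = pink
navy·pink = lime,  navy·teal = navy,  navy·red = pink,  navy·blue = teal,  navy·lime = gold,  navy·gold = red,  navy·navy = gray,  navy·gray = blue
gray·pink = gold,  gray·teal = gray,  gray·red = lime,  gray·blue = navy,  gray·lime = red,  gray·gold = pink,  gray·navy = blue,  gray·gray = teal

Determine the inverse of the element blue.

First locate the identity: row teal matches the header, so teal is the identity.
Scan row blue for teal: blue·navy = teal. Hence blue^(-1) = navy.

navy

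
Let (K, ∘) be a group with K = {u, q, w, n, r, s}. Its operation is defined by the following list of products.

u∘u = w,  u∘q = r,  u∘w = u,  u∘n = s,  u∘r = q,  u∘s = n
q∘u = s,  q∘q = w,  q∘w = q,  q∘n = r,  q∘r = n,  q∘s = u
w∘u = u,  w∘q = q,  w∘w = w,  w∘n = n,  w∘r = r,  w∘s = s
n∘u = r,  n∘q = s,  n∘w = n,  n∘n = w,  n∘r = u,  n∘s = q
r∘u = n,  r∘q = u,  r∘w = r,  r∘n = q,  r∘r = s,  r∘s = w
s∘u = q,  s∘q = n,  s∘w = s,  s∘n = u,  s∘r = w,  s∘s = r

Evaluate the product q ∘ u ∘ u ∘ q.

w

q ∘ u = s
s ∘ u = q
q ∘ q = w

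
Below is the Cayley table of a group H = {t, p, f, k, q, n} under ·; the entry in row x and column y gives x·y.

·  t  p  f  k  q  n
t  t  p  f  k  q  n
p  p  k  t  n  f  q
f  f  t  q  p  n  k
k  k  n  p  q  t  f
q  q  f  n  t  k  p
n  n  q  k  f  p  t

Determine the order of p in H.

6

The identity element is t (its row matches the header).
p^1 = p
p^2 = p·p = k
p^3 = k·p = n
p^4 = n·p = q
p^5 = q·p = f
p^6 = f·p = t
The first power of p equal to the identity is p^6, so ord(p) = 6.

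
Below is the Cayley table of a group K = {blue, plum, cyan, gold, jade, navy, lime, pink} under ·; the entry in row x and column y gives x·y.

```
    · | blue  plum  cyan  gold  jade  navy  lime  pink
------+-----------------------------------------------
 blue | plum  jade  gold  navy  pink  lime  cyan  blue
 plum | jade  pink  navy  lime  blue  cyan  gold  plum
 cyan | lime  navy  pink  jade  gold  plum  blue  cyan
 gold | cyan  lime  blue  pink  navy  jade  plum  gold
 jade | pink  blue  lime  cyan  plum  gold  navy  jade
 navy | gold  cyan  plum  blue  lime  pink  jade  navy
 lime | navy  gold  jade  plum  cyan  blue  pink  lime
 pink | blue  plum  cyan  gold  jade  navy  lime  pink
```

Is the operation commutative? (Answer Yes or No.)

No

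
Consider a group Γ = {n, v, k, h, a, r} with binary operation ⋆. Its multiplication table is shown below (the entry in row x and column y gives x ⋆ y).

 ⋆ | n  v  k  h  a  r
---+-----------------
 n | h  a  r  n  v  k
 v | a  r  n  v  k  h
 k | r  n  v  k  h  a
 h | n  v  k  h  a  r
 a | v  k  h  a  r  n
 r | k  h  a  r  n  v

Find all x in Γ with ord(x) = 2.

{n}

Identity is h. Compute the order of each non-identity element by repeated multiplication:
  n: n → h  (order 2)
  v: v → r → h  (order 3)
  k: k → v → n → r → a → h  (order 6)
  a: a → r → n → v → k → h  (order 6)
  r: r → v → h  (order 3)
Elements of order 2: {n}.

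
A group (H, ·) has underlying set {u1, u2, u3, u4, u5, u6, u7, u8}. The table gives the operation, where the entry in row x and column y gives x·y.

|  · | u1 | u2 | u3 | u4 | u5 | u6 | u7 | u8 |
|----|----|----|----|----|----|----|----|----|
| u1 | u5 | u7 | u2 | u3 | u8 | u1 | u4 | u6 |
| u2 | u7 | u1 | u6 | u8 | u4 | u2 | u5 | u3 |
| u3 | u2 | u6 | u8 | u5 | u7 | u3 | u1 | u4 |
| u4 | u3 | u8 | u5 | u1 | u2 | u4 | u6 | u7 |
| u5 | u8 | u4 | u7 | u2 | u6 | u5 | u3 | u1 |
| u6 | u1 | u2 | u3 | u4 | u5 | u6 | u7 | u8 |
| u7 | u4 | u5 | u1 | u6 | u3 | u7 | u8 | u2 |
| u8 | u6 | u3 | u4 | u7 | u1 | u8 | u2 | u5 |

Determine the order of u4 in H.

8

The identity element is u6 (its row matches the header).
u4^1 = u4
u4^2 = u4·u4 = u1
u4^3 = u1·u4 = u3
u4^4 = u3·u4 = u5
u4^5 = u5·u4 = u2
u4^6 = u2·u4 = u8
u4^7 = u8·u4 = u7
u4^8 = u7·u4 = u6
The first power of u4 equal to the identity is u4^8, so ord(u4) = 8.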